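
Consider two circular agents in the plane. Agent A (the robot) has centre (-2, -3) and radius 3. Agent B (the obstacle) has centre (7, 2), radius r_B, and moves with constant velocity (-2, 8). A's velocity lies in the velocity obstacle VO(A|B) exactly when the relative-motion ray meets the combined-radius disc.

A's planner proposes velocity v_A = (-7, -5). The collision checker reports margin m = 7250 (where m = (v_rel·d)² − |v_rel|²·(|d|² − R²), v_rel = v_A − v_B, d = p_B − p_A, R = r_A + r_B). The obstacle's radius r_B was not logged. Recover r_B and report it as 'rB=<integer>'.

m = 7250
d = (9, 5);  v_rel = (-5, -13),  |v_rel|² = 194
v_rel×d = (-5)·(5) − (-13)·(9) = 92
since m = R²·194 − 92²:  R² = (8464 + 7250) / 194 = 81
R = √81 = 9  ⇒  r_B = 9 − 3 = 6

rB=6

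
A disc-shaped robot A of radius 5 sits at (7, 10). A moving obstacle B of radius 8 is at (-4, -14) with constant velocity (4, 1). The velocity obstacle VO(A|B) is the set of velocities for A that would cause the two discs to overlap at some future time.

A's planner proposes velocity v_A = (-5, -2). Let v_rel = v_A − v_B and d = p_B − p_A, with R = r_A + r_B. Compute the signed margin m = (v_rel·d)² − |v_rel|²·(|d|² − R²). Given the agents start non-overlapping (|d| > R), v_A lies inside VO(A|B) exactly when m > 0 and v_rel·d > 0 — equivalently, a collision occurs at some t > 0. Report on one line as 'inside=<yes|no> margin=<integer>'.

d = (-11, -24),  |d|² = 697;  R = 5+8 = 13,  c = 697−13² = 528
v_rel = (-9, -3),  |v_rel|² = 90;  v_rel·d = (-9)·(-11) + (-3)·(-24) = 171
90·t² − 342·t + 528 = 0  ⇒  m = 171² − 90·528 = -18279
m = -18279 < 0,  v_rel·d = 171 > 0  ⇒  outside

inside=no margin=-18279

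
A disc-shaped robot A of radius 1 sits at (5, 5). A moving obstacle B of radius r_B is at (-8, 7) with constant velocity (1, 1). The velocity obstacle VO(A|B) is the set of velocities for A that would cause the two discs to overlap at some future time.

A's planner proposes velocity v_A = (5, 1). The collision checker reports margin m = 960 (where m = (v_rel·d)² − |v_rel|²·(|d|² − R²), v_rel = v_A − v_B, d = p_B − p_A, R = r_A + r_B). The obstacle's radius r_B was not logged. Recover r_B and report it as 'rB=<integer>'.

m = 960
d = (-13, 2);  v_rel = (4, 0),  |v_rel|² = 16
v_rel×d = (4)·(2) − (0)·(-13) = 8
since m = R²·16 − 8²:  R² = (64 + 960) / 16 = 64
R = √64 = 8  ⇒  r_B = 8 − 1 = 7

rB=7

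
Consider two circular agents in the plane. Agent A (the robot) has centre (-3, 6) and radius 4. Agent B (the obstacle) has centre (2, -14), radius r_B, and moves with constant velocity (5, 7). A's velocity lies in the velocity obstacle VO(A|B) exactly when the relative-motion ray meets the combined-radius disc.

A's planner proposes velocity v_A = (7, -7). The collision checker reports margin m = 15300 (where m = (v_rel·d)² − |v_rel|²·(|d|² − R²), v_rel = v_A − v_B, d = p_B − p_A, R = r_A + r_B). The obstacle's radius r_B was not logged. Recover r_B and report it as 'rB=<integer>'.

m = 15300
d = (5, -20);  v_rel = (2, -14),  |v_rel|² = 200
v_rel×d = (2)·(-20) − (-14)·(5) = 30
since m = R²·200 − 30²:  R² = (900 + 15300) / 200 = 81
R = √81 = 9  ⇒  r_B = 9 − 4 = 5

rB=5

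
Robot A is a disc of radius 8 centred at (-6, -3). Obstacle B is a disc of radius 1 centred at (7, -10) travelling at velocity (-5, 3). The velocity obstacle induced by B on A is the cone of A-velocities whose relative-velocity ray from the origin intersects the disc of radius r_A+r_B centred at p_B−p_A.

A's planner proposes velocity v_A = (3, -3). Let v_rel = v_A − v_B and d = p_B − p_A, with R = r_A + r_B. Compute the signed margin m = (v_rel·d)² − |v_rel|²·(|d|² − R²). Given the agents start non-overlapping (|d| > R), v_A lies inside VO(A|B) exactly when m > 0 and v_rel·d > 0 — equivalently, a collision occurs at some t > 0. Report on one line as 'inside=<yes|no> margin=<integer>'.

d = (13, -7),  |d|² = 218;  R = 8+1 = 9,  c = 218−9² = 137
v_rel = (8, -6),  |v_rel|² = 100;  v_rel·d = (8)·(13) + (-6)·(-7) = 146
100·t² − 292·t + 137 = 0  ⇒  m = 146² − 100·137 = 7616
m = 7616 > 0,  v_rel·d = 146 > 0  ⇒  inside

inside=yes margin=7616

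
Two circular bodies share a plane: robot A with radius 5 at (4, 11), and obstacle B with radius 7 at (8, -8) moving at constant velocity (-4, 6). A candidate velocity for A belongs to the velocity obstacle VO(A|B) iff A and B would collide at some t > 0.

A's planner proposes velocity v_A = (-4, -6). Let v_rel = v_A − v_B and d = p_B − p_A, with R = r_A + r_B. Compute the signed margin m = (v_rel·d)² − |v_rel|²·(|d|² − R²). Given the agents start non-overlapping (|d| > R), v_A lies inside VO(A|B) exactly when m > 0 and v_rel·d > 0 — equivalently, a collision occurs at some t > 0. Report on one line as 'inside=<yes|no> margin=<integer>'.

d = (4, -19),  |d|² = 377;  R = 5+7 = 12,  c = 377−12² = 233
v_rel = (0, -12),  |v_rel|² = 144;  v_rel·d = (0)·(4) + (-12)·(-19) = 228
144·t² − 456·t + 233 = 0  ⇒  m = 228² − 144·233 = 18432
m = 18432 > 0,  v_rel·d = 228 > 0  ⇒  inside

inside=yes margin=18432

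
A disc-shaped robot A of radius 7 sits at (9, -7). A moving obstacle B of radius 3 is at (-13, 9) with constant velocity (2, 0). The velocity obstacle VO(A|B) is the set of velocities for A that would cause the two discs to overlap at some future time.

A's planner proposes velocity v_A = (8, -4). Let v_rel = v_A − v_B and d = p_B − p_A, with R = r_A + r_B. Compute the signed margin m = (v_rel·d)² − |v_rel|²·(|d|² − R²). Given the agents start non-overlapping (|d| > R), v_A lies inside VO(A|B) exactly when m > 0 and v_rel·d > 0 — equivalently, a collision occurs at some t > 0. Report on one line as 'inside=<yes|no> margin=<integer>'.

d = (-22, 16),  |d|² = 740;  R = 7+3 = 10,  c = 740−10² = 640
v_rel = (6, -4),  |v_rel|² = 52;  v_rel·d = (6)·(-22) + (-4)·(16) = -196
52·t² + 392·t + 640 = 0  ⇒  m = (-196)² − 52·640 = 5136
m = 5136 > 0,  v_rel·d = -196 < 0  ⇒  outside

inside=no margin=5136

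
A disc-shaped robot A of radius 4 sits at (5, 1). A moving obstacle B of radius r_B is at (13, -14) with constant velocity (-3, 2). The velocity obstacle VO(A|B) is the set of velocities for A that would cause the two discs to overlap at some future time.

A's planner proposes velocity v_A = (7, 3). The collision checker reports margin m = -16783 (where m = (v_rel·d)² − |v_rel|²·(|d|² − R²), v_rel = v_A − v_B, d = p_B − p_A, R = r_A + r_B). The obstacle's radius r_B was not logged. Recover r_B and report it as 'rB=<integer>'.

m = -16783
d = (8, -15);  v_rel = (10, 1),  |v_rel|² = 101
v_rel×d = (10)·(-15) − (1)·(8) = -158
since m = R²·101 − (-158)²:  R² = (24964 + -16783) / 101 = 81
R = √81 = 9  ⇒  r_B = 9 − 4 = 5

rB=5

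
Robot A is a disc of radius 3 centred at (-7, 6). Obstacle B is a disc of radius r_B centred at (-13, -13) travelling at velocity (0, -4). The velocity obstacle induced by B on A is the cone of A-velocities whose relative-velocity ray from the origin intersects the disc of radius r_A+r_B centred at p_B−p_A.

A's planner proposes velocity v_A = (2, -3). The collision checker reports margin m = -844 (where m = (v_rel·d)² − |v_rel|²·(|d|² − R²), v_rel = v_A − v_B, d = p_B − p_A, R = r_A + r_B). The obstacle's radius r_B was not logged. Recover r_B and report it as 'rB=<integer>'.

m = -844
d = (-6, -19);  v_rel = (2, 1),  |v_rel|² = 5
v_rel×d = (2)·(-19) − (1)·(-6) = -32
since m = R²·5 − (-32)²:  R² = (1024 + -844) / 5 = 36
R = √36 = 6  ⇒  r_B = 6 − 3 = 3

rB=3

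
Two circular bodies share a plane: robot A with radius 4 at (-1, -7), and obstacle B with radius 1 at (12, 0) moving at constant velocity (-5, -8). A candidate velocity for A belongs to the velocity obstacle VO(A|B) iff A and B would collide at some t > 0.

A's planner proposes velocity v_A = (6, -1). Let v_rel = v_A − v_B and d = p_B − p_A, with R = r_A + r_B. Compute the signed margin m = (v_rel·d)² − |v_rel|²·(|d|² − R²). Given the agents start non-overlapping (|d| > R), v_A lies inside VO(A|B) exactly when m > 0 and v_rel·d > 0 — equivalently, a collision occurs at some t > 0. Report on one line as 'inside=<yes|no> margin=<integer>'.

d = (13, 7),  |d|² = 218;  R = 4+1 = 5,  c = 218−5² = 193
v_rel = (11, 7),  |v_rel|² = 170;  v_rel·d = (11)·(13) + (7)·(7) = 192
170·t² − 384·t + 193 = 0  ⇒  m = 192² − 170·193 = 4054
m = 4054 > 0,  v_rel·d = 192 > 0  ⇒  inside

inside=yes margin=4054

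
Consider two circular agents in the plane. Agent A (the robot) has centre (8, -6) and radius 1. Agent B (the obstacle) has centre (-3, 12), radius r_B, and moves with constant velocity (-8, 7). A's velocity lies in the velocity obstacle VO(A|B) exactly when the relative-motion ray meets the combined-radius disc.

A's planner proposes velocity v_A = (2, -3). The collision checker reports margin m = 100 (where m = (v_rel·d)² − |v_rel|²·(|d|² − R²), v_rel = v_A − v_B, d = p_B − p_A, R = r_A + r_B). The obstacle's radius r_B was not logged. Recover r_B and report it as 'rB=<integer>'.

m = 100
d = (-11, 18);  v_rel = (10, -10),  |v_rel|² = 200
v_rel×d = (10)·(18) − (-10)·(-11) = 70
since m = R²·200 − 70²:  R² = (4900 + 100) / 200 = 25
R = √25 = 5  ⇒  r_B = 5 − 1 = 4

rB=4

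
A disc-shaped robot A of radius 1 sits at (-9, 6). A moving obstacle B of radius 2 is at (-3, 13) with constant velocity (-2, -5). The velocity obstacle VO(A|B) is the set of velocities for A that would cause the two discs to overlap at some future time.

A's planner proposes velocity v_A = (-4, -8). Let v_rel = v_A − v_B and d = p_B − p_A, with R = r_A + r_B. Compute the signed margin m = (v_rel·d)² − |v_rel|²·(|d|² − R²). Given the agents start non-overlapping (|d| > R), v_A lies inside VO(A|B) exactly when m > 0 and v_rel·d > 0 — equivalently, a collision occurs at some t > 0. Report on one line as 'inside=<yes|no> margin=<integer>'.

d = (6, 7),  |d|² = 85;  R = 1+2 = 3,  c = 85−3² = 76
v_rel = (-2, -3),  |v_rel|² = 13;  v_rel·d = (-2)·(6) + (-3)·(7) = -33
13·t² + 66·t + 76 = 0  ⇒  m = (-33)² − 13·76 = 101
m = 101 > 0,  v_rel·d = -33 < 0  ⇒  outside

inside=no margin=101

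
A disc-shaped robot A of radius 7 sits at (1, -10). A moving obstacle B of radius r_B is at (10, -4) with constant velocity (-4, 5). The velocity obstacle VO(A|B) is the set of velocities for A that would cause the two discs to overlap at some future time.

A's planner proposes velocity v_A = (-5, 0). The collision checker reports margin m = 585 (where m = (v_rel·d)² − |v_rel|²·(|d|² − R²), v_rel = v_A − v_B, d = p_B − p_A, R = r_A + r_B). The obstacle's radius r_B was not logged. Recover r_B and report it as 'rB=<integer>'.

m = 585
d = (9, 6);  v_rel = (-1, -5),  |v_rel|² = 26
v_rel×d = (-1)·(6) − (-5)·(9) = 39
since m = R²·26 − 39²:  R² = (1521 + 585) / 26 = 81
R = √81 = 9  ⇒  r_B = 9 − 7 = 2

rB=2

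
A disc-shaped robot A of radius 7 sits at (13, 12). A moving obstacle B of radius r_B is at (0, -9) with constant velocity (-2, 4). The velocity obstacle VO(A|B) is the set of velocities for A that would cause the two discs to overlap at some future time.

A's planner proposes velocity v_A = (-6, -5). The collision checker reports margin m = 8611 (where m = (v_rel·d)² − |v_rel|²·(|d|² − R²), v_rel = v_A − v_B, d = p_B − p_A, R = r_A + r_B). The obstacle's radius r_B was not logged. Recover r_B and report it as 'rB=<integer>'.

m = 8611
d = (-13, -21);  v_rel = (-4, -9),  |v_rel|² = 97
v_rel×d = (-4)·(-21) − (-9)·(-13) = -33
since m = R²·97 − (-33)²:  R² = (1089 + 8611) / 97 = 100
R = √100 = 10  ⇒  r_B = 10 − 7 = 3

rB=3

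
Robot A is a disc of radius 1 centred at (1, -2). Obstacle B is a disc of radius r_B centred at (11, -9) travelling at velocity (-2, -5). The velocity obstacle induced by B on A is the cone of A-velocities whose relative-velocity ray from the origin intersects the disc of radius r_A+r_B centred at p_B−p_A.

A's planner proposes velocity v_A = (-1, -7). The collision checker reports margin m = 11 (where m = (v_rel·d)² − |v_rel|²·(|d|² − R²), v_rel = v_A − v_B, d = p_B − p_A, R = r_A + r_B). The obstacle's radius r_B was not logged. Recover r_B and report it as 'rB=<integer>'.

m = 11
d = (10, -7);  v_rel = (1, -2),  |v_rel|² = 5
v_rel×d = (1)·(-7) − (-2)·(10) = 13
since m = R²·5 − 13²:  R² = (169 + 11) / 5 = 36
R = √36 = 6  ⇒  r_B = 6 − 1 = 5

rB=5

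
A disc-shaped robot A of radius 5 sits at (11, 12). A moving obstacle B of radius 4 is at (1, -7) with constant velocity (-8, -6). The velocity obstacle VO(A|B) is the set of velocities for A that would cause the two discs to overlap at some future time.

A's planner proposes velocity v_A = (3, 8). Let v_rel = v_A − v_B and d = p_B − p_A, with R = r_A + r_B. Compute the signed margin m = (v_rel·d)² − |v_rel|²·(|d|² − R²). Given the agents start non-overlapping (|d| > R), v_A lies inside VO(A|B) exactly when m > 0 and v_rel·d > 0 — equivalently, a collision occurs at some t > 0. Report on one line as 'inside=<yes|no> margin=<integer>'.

d = (-10, -19),  |d|² = 461;  R = 5+4 = 9,  c = 461−9² = 380
v_rel = (11, 14),  |v_rel|² = 317;  v_rel·d = (11)·(-10) + (14)·(-19) = -376
317·t² + 752·t + 380 = 0  ⇒  m = (-376)² − 317·380 = 20916
m = 20916 > 0,  v_rel·d = -376 < 0  ⇒  outside

inside=no margin=20916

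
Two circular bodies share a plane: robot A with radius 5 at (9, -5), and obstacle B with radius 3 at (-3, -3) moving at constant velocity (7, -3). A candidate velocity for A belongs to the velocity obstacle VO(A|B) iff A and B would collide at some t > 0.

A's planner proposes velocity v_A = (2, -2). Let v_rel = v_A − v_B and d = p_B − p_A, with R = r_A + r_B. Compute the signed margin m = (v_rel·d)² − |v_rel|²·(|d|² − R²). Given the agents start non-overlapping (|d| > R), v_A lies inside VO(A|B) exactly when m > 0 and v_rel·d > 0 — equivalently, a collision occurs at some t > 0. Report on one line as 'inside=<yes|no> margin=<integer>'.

d = (-12, 2),  |d|² = 148;  R = 5+3 = 8,  c = 148−8² = 84
v_rel = (-5, 1),  |v_rel|² = 26;  v_rel·d = (-5)·(-12) + (1)·(2) = 62
26·t² − 124·t + 84 = 0  ⇒  m = 62² − 26·84 = 1660
m = 1660 > 0,  v_rel·d = 62 > 0  ⇒  inside

inside=yes margin=1660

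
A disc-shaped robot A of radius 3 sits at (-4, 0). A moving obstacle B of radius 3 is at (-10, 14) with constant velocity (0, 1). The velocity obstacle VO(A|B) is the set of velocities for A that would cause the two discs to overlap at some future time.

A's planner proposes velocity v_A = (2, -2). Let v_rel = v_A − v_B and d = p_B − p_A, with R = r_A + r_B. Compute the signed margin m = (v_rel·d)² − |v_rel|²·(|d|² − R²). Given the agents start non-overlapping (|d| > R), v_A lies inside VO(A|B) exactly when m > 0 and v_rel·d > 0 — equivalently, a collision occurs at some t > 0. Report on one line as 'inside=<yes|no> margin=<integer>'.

d = (-6, 14),  |d|² = 232;  R = 3+3 = 6,  c = 232−6² = 196
v_rel = (2, -3),  |v_rel|² = 13;  v_rel·d = (2)·(-6) + (-3)·(14) = -54
13·t² + 108·t + 196 = 0  ⇒  m = (-54)² − 13·196 = 368
m = 368 > 0,  v_rel·d = -54 < 0  ⇒  outside

inside=no margin=368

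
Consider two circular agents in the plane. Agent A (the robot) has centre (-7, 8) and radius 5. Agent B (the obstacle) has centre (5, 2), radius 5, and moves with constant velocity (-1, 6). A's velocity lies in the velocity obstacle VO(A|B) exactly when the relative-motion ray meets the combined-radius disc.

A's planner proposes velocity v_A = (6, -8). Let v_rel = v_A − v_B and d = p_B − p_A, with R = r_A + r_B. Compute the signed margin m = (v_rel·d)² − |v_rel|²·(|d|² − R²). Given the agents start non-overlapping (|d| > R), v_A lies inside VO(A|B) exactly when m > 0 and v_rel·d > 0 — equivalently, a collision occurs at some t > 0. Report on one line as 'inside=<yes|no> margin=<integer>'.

d = (12, -6),  |d|² = 180;  R = 5+5 = 10,  c = 180−10² = 80
v_rel = (7, -14),  |v_rel|² = 245;  v_rel·d = (7)·(12) + (-14)·(-6) = 168
245·t² − 336·t + 80 = 0  ⇒  m = 168² − 245·80 = 8624
m = 8624 > 0,  v_rel·d = 168 > 0  ⇒  inside

inside=yes margin=8624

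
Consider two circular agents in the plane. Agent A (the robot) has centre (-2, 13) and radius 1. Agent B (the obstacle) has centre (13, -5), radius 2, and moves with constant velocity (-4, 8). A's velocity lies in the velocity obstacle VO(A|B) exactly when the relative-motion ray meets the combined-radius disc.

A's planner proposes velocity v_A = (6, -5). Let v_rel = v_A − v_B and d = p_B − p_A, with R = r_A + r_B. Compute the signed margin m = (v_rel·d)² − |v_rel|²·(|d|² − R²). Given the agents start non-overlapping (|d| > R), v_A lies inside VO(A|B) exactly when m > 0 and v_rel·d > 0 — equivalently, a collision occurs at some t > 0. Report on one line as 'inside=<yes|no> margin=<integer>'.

d = (15, -18),  |d|² = 549;  R = 1+2 = 3,  c = 549−3² = 540
v_rel = (10, -13),  |v_rel|² = 269;  v_rel·d = (10)·(15) + (-13)·(-18) = 384
269·t² − 768·t + 540 = 0  ⇒  m = 384² − 269·540 = 2196
m = 2196 > 0,  v_rel·d = 384 > 0  ⇒  inside

inside=yes margin=2196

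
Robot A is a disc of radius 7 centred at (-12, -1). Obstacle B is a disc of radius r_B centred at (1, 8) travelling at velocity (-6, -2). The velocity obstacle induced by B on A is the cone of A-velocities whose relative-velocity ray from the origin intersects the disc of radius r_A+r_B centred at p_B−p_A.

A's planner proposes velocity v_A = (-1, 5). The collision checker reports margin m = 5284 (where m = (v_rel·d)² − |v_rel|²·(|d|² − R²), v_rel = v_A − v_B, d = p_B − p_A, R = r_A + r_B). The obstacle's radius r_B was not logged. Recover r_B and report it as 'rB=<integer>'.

m = 5284
d = (13, 9);  v_rel = (5, 7),  |v_rel|² = 74
v_rel×d = (5)·(9) − (7)·(13) = -46
since m = R²·74 − (-46)²:  R² = (2116 + 5284) / 74 = 100
R = √100 = 10  ⇒  r_B = 10 − 7 = 3

rB=3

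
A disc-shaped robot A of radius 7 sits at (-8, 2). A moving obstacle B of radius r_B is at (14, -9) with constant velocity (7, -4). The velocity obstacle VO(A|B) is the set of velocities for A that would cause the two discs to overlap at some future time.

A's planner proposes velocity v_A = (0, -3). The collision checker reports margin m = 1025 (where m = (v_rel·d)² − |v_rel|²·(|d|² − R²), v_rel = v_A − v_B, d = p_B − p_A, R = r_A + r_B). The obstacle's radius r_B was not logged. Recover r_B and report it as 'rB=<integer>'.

m = 1025
d = (22, -11);  v_rel = (-7, 1),  |v_rel|² = 50
v_rel×d = (-7)·(-11) − (1)·(22) = 55
since m = R²·50 − 55²:  R² = (3025 + 1025) / 50 = 81
R = √81 = 9  ⇒  r_B = 9 − 7 = 2

rB=2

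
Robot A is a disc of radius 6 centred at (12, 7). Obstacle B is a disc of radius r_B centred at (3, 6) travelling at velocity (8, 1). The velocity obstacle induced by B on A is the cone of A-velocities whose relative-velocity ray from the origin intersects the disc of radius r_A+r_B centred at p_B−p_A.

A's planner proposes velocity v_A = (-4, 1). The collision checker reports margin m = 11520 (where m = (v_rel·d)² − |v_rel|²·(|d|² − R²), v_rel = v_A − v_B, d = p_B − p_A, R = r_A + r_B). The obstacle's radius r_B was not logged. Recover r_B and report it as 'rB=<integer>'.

m = 11520
d = (-9, -1);  v_rel = (-12, 0),  |v_rel|² = 144
v_rel×d = (-12)·(-1) − (0)·(-9) = 12
since m = R²·144 − 12²:  R² = (144 + 11520) / 144 = 81
R = √81 = 9  ⇒  r_B = 9 − 6 = 3

rB=3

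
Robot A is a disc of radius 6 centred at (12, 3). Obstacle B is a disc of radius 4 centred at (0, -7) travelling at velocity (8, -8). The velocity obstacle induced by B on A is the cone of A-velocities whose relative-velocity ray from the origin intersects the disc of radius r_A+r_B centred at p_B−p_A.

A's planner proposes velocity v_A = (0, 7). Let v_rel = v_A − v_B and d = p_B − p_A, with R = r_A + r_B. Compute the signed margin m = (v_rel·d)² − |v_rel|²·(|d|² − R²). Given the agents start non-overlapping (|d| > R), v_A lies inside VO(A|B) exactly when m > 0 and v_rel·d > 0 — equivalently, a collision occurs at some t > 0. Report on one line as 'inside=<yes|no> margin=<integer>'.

d = (-12, -10),  |d|² = 244;  R = 6+4 = 10,  c = 244−10² = 144
v_rel = (-8, 15),  |v_rel|² = 289;  v_rel·d = (-8)·(-12) + (15)·(-10) = -54
289·t² + 108·t + 144 = 0  ⇒  m = (-54)² − 289·144 = -38700
m = -38700 < 0,  v_rel·d = -54 < 0  ⇒  outside

inside=no margin=-38700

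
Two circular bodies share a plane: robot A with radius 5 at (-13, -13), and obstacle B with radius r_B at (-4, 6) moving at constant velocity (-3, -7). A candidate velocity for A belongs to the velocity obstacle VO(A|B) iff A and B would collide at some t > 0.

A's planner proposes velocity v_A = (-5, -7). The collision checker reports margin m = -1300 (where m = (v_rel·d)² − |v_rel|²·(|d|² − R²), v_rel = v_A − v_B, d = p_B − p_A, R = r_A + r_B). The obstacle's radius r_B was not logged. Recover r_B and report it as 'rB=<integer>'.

m = -1300
d = (9, 19);  v_rel = (-2, 0),  |v_rel|² = 4
v_rel×d = (-2)·(19) − (0)·(9) = -38
since m = R²·4 − (-38)²:  R² = (1444 + -1300) / 4 = 36
R = √36 = 6  ⇒  r_B = 6 − 5 = 1

rB=1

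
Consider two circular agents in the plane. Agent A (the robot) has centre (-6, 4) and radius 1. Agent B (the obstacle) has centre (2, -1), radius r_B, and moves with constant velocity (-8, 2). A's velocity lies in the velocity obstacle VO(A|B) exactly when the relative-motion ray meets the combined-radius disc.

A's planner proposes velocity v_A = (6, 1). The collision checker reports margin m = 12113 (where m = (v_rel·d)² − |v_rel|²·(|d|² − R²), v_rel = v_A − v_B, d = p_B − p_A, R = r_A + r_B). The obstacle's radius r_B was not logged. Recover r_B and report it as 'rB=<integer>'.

m = 12113
d = (8, -5);  v_rel = (14, -1),  |v_rel|² = 197
v_rel×d = (14)·(-5) − (-1)·(8) = -62
since m = R²·197 − (-62)²:  R² = (3844 + 12113) / 197 = 81
R = √81 = 9  ⇒  r_B = 9 − 1 = 8

rB=8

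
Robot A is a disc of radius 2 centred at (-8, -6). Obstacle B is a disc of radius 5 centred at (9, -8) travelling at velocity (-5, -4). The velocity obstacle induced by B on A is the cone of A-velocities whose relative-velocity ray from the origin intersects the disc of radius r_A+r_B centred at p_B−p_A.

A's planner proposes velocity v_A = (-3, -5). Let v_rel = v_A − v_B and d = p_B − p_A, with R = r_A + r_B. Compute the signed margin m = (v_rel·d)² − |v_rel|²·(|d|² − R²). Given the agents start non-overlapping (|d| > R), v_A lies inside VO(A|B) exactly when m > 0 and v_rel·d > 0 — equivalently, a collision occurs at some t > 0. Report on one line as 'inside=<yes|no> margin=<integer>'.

d = (17, -2),  |d|² = 293;  R = 2+5 = 7,  c = 293−7² = 244
v_rel = (2, -1),  |v_rel|² = 5;  v_rel·d = (2)·(17) + (-1)·(-2) = 36
5·t² − 72·t + 244 = 0  ⇒  m = 36² − 5·244 = 76
m = 76 > 0,  v_rel·d = 36 > 0  ⇒  inside

inside=yes margin=76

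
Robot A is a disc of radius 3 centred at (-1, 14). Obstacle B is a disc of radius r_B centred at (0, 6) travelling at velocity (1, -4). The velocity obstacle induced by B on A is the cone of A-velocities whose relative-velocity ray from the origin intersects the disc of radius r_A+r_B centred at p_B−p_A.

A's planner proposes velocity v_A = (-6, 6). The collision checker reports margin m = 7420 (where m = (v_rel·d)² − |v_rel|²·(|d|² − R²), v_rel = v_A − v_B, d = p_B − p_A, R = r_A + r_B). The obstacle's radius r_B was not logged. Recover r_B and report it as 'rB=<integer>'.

m = 7420
d = (1, -8);  v_rel = (-7, 10),  |v_rel|² = 149
v_rel×d = (-7)·(-8) − (10)·(1) = 46
since m = R²·149 − 46²:  R² = (2116 + 7420) / 149 = 64
R = √64 = 8  ⇒  r_B = 8 − 3 = 5

rB=5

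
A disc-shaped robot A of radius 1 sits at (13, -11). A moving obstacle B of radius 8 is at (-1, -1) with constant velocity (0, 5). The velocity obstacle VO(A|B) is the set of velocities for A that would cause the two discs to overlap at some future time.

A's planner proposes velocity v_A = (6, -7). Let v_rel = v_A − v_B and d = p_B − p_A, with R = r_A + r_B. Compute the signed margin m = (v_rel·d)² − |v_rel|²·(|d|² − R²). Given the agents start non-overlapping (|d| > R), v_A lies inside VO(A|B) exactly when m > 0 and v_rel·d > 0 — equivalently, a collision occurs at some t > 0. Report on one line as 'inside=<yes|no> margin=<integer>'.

d = (-14, 10),  |d|² = 296;  R = 1+8 = 9,  c = 296−9² = 215
v_rel = (6, -12),  |v_rel|² = 180;  v_rel·d = (6)·(-14) + (-12)·(10) = -204
180·t² + 408·t + 215 = 0  ⇒  m = (-204)² − 180·215 = 2916
m = 2916 > 0,  v_rel·d = -204 < 0  ⇒  outside

inside=no margin=2916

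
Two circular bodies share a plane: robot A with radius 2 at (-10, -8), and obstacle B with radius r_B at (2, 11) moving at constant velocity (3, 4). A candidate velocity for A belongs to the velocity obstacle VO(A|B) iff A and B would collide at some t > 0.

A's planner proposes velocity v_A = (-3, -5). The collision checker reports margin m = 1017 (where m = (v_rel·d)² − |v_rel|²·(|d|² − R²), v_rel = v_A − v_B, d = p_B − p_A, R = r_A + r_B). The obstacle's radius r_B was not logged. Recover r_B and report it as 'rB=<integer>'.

m = 1017
d = (12, 19);  v_rel = (-6, -9),  |v_rel|² = 117
v_rel×d = (-6)·(19) − (-9)·(12) = -6
since m = R²·117 − (-6)²:  R² = (36 + 1017) / 117 = 9
R = √9 = 3  ⇒  r_B = 3 − 2 = 1

rB=1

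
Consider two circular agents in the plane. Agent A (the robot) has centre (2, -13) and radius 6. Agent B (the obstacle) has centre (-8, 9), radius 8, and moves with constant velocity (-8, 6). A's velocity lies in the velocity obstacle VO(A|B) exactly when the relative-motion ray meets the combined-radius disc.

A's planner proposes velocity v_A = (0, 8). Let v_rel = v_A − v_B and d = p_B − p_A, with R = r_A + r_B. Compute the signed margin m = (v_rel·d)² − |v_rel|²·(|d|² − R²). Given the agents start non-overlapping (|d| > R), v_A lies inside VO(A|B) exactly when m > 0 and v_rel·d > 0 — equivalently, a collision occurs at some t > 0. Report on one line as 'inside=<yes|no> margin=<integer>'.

d = (-10, 22),  |d|² = 584;  R = 6+8 = 14,  c = 584−14² = 388
v_rel = (8, 2),  |v_rel|² = 68;  v_rel·d = (8)·(-10) + (2)·(22) = -36
68·t² + 72·t + 388 = 0  ⇒  m = (-36)² − 68·388 = -25088
m = -25088 < 0,  v_rel·d = -36 < 0  ⇒  outside

inside=no margin=-25088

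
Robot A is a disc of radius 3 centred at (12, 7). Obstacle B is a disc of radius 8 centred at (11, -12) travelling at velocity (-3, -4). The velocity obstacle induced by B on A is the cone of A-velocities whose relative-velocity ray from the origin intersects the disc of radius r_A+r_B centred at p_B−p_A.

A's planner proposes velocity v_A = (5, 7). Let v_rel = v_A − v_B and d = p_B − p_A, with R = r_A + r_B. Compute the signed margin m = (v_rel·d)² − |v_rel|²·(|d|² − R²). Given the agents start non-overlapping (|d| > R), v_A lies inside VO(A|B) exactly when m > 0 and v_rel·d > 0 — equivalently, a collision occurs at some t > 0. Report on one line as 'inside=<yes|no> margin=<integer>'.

d = (-1, -19),  |d|² = 362;  R = 3+8 = 11,  c = 362−11² = 241
v_rel = (8, 11),  |v_rel|² = 185;  v_rel·d = (8)·(-1) + (11)·(-19) = -217
185·t² + 434·t + 241 = 0  ⇒  m = (-217)² − 185·241 = 2504
m = 2504 > 0,  v_rel·d = -217 < 0  ⇒  outside

inside=no margin=2504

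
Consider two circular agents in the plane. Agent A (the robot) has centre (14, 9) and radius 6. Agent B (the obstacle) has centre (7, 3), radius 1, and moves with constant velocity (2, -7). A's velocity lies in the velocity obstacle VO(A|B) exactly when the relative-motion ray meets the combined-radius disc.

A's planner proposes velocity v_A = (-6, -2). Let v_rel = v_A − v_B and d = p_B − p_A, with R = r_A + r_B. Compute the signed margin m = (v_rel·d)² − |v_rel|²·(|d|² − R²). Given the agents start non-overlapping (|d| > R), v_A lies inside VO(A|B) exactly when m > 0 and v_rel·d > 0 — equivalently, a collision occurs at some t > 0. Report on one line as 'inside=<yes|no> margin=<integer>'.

d = (-7, -6),  |d|² = 85;  R = 6+1 = 7,  c = 85−7² = 36
v_rel = (-8, 5),  |v_rel|² = 89;  v_rel·d = (-8)·(-7) + (5)·(-6) = 26
89·t² − 52·t + 36 = 0  ⇒  m = 26² − 89·36 = -2528
m = -2528 < 0,  v_rel·d = 26 > 0  ⇒  outside

inside=no margin=-2528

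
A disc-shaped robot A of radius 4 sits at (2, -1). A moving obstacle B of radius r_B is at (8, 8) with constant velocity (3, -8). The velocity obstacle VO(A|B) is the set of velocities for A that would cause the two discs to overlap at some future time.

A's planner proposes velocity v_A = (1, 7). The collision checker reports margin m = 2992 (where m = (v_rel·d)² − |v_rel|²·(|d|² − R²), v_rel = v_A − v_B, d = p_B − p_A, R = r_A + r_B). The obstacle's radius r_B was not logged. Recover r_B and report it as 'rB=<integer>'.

m = 2992
d = (6, 9);  v_rel = (-2, 15),  |v_rel|² = 229
v_rel×d = (-2)·(9) − (15)·(6) = -108
since m = R²·229 − (-108)²:  R² = (11664 + 2992) / 229 = 64
R = √64 = 8  ⇒  r_B = 8 − 4 = 4

rB=4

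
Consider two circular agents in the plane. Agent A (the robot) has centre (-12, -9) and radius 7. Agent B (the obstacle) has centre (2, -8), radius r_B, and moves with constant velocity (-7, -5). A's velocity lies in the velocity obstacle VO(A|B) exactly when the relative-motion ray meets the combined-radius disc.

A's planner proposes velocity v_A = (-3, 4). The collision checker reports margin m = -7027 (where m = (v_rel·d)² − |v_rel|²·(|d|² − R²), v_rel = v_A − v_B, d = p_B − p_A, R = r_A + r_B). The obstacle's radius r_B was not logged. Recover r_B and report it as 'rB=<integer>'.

m = -7027
d = (14, 1);  v_rel = (4, 9),  |v_rel|² = 97
v_rel×d = (4)·(1) − (9)·(14) = -122
since m = R²·97 − (-122)²:  R² = (14884 + -7027) / 97 = 81
R = √81 = 9  ⇒  r_B = 9 − 7 = 2

rB=2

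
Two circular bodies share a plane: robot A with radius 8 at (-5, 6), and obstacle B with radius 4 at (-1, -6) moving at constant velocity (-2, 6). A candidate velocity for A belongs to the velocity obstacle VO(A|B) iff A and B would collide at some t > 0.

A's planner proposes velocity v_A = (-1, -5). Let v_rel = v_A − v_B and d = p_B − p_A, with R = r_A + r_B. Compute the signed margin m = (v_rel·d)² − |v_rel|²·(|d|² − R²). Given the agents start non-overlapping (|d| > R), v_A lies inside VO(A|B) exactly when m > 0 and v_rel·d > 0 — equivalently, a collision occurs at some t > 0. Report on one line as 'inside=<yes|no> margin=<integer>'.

d = (4, -12),  |d|² = 160;  R = 8+4 = 12,  c = 160−12² = 16
v_rel = (1, -11),  |v_rel|² = 122;  v_rel·d = (1)·(4) + (-11)·(-12) = 136
122·t² − 272·t + 16 = 0  ⇒  m = 136² − 122·16 = 16544
m = 16544 > 0,  v_rel·d = 136 > 0  ⇒  inside

inside=yes margin=16544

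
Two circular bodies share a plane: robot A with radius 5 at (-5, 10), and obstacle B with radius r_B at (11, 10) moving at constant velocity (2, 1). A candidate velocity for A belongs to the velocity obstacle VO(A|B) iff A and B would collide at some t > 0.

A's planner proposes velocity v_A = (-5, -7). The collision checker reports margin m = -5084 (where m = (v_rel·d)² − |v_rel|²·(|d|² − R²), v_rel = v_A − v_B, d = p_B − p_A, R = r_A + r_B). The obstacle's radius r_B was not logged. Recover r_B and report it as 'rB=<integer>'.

m = -5084
d = (16, 0);  v_rel = (-7, -8),  |v_rel|² = 113
v_rel×d = (-7)·(0) − (-8)·(16) = 128
since m = R²·113 − 128²:  R² = (16384 + -5084) / 113 = 100
R = √100 = 10  ⇒  r_B = 10 − 5 = 5

rB=5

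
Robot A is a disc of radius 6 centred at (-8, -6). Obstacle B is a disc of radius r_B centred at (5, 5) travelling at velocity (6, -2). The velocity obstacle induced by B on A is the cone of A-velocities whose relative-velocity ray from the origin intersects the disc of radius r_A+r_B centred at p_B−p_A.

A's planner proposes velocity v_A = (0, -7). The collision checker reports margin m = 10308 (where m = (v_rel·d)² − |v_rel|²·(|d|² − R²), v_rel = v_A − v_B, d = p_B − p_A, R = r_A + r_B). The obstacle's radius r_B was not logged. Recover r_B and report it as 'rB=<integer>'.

m = 10308
d = (13, 11);  v_rel = (-6, -5),  |v_rel|² = 61
v_rel×d = (-6)·(11) − (-5)·(13) = -1
since m = R²·61 − (-1)²:  R² = (1 + 10308) / 61 = 169
R = √169 = 13  ⇒  r_B = 13 − 6 = 7

rB=7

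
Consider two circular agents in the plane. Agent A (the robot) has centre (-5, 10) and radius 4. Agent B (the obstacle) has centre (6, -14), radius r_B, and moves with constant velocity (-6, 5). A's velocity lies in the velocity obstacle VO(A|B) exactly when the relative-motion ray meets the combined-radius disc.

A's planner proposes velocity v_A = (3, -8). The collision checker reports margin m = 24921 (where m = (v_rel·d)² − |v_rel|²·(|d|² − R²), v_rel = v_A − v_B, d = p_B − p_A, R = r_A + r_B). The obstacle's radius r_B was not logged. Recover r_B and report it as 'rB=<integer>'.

m = 24921
d = (11, -24);  v_rel = (9, -13),  |v_rel|² = 250
v_rel×d = (9)·(-24) − (-13)·(11) = -73
since m = R²·250 − (-73)²:  R² = (5329 + 24921) / 250 = 121
R = √121 = 11  ⇒  r_B = 11 − 4 = 7

rB=7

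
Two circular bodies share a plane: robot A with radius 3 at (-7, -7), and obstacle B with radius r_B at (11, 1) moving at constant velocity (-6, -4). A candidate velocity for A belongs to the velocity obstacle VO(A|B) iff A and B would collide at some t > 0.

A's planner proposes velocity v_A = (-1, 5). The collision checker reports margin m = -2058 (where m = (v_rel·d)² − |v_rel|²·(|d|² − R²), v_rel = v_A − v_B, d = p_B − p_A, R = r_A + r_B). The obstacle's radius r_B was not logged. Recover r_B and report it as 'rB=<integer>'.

m = -2058
d = (18, 8);  v_rel = (5, 9),  |v_rel|² = 106
v_rel×d = (5)·(8) − (9)·(18) = -122
since m = R²·106 − (-122)²:  R² = (14884 + -2058) / 106 = 121
R = √121 = 11  ⇒  r_B = 11 − 3 = 8

rB=8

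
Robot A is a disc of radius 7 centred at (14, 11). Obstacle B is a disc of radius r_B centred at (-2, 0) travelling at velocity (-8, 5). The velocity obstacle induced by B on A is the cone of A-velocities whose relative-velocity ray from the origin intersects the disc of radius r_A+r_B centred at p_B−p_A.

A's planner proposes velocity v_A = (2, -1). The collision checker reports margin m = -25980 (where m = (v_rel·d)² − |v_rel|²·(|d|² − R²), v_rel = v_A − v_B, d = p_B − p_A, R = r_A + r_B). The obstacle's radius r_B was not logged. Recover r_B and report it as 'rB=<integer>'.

m = -25980
d = (-16, -11);  v_rel = (10, -6),  |v_rel|² = 136
v_rel×d = (10)·(-11) − (-6)·(-16) = -206
since m = R²·136 − (-206)²:  R² = (42436 + -25980) / 136 = 121
R = √121 = 11  ⇒  r_B = 11 − 7 = 4

rB=4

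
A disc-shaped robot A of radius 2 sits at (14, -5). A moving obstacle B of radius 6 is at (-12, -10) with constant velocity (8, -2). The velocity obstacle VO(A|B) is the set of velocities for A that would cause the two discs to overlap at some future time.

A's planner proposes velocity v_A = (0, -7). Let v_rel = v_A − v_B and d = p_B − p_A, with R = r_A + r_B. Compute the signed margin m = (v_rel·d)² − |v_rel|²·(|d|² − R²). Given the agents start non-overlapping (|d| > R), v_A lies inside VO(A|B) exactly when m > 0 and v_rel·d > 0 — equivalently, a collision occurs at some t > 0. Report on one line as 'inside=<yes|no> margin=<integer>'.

d = (-26, -5),  |d|² = 701;  R = 2+6 = 8,  c = 701−8² = 637
v_rel = (-8, -5),  |v_rel|² = 89;  v_rel·d = (-8)·(-26) + (-5)·(-5) = 233
89·t² − 466·t + 637 = 0  ⇒  m = 233² − 89·637 = -2404
m = -2404 < 0,  v_rel·d = 233 > 0  ⇒  outside

inside=no margin=-2404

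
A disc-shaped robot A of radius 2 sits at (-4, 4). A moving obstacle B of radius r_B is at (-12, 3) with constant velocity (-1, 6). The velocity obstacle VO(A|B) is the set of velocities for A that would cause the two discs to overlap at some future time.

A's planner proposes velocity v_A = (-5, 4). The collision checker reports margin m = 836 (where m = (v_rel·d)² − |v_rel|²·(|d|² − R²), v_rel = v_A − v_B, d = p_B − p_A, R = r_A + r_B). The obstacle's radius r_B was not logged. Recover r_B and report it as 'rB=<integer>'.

m = 836
d = (-8, -1);  v_rel = (-4, -2),  |v_rel|² = 20
v_rel×d = (-4)·(-1) − (-2)·(-8) = -12
since m = R²·20 − (-12)²:  R² = (144 + 836) / 20 = 49
R = √49 = 7  ⇒  r_B = 7 − 2 = 5

rB=5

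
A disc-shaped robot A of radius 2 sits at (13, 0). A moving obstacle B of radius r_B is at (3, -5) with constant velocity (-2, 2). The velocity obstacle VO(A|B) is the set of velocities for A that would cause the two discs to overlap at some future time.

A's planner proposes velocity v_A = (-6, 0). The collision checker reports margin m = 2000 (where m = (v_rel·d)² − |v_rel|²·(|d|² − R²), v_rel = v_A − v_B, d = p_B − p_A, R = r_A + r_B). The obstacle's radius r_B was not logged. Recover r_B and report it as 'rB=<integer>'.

m = 2000
d = (-10, -5);  v_rel = (-4, -2),  |v_rel|² = 20
v_rel×d = (-4)·(-5) − (-2)·(-10) = 0
since m = R²·20 − 0²:  R² = (0 + 2000) / 20 = 100
R = √100 = 10  ⇒  r_B = 10 − 2 = 8

rB=8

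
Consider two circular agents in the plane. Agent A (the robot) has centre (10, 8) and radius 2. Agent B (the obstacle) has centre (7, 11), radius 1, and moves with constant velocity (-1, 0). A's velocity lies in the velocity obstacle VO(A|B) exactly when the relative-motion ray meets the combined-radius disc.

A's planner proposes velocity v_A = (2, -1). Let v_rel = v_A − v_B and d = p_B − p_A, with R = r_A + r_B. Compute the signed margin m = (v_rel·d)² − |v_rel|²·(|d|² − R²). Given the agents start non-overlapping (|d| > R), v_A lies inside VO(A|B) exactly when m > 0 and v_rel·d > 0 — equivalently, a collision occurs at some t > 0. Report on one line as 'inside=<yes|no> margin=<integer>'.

d = (-3, 3),  |d|² = 18;  R = 2+1 = 3,  c = 18−3² = 9
v_rel = (3, -1),  |v_rel|² = 10;  v_rel·d = (3)·(-3) + (-1)·(3) = -12
10·t² + 24·t + 9 = 0  ⇒  m = (-12)² − 10·9 = 54
m = 54 > 0,  v_rel·d = -12 < 0  ⇒  outside

inside=no margin=54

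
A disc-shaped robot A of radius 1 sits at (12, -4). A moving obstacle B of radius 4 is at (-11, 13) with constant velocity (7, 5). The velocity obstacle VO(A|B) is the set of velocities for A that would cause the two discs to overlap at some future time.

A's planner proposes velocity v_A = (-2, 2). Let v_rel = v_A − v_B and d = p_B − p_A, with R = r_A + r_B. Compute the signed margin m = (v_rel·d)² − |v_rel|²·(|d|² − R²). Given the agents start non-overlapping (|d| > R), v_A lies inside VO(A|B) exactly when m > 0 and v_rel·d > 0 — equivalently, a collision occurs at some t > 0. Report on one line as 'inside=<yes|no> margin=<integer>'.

d = (-23, 17),  |d|² = 818;  R = 1+4 = 5,  c = 818−5² = 793
v_rel = (-9, -3),  |v_rel|² = 90;  v_rel·d = (-9)·(-23) + (-3)·(17) = 156
90·t² − 312·t + 793 = 0  ⇒  m = 156² − 90·793 = -47034
m = -47034 < 0,  v_rel·d = 156 > 0  ⇒  outside

inside=no margin=-47034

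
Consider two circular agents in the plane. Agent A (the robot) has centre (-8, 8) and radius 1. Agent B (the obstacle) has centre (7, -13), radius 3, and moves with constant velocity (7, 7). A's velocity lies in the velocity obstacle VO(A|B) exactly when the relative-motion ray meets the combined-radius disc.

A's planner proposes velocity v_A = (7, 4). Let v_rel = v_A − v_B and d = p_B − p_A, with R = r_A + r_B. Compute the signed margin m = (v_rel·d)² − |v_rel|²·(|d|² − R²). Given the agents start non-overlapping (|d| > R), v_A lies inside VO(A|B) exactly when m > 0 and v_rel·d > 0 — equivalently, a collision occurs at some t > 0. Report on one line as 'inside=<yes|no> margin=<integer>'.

d = (15, -21),  |d|² = 666;  R = 1+3 = 4,  c = 666−4² = 650
v_rel = (0, -3),  |v_rel|² = 9;  v_rel·d = (0)·(15) + (-3)·(-21) = 63
9·t² − 126·t + 650 = 0  ⇒  m = 63² − 9·650 = -1881
m = -1881 < 0,  v_rel·d = 63 > 0  ⇒  outside

inside=no margin=-1881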